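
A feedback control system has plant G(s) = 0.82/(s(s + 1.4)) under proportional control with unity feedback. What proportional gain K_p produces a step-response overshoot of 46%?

From %OS = 100·exp(−πζ/√(1−ζ²)) = 46%, ζ = −ln(0.46)/√(π²+ln²(0.46)) = 0.24.
Characteristic equation s² + 1.4s + 0.82K_p = 0 gives ζ = 1.4/(2√(0.82K_p)).
Setting ζ = 0.24: √(0.82K_p) = 1.4/(2·0.24) = 2.917, so K_p = 8.51/0.82 = 10.4.

K_p = 10.4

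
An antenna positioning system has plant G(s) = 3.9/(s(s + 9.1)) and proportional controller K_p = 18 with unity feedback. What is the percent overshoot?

The closed-loop denominator s² + 9.1s + 70.2 gives ω_n = √70.2 = 8.379 and ζ = 9.1/(2ω_n) = 0.5431.
%OS = 100·exp(−πζ/√(1−ζ²)) = 100·exp(−π·0.5431/√0.7051) = 13.1%.

13.1%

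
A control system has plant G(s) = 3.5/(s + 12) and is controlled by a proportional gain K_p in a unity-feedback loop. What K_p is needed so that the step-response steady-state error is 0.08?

K_p = 39.4

The loop is type 0, so e_ss(step) = 1/(1 + K_pos) with K_pos = K_p·G(0).
G(0) = 0.2917. Require 1/(1 + K_p·0.2917) = 0.08, so 1 + 0.2917·K_p = 12.5.
K_p = (12.5 − 1)/0.2917 = 39.4.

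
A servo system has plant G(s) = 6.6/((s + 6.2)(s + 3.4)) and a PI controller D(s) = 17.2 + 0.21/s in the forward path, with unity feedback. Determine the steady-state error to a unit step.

0

The open loop D(s)G(s) has a pole at the origin (type 1), so the static position error constant is infinite and e_ss = 1/(1+∞) = 0.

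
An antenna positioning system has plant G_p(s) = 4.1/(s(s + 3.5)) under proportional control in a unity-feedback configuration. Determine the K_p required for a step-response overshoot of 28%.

From %OS = 100·exp(−πζ/√(1−ζ²)) = 28%, ζ = −ln(0.28)/√(π²+ln²(0.28)) = 0.3755.
Characteristic equation s² + 3.5s + 4.1K_p = 0 gives ζ = 3.5/(2√(4.1K_p)).
Setting ζ = 0.3755: √(4.1K_p) = 3.5/(2·0.3755) = 4.66, so K_p = 21.72/4.1 = 5.3.

K_p = 5.3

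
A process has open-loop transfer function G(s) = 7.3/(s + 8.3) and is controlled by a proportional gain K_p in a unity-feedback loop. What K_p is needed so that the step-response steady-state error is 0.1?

The loop is type 0, so e_ss(step) = 1/(1 + K_pos) with K_pos = K_p·G(0).
G(0) = 0.8795. Require 1/(1 + K_p·0.8795) = 0.1, so 1 + 0.8795·K_p = 10.
K_p = (10 − 1)/0.8795 = 10.2.

K_p = 10.2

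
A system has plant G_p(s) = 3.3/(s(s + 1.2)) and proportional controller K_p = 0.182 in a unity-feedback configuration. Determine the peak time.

T_p = 6.4 s

From 1 + K_pG_p(s) = 0: s² + 1.2s + 0.6006 = 0 ⇒ ω_n = 0.775, ζ = 0.7742.
Damped frequency ω_d = ω_n√(1−ζ²) = 0.4905 rad/s, so peak time T_p = π/ω_d = 6.4 s.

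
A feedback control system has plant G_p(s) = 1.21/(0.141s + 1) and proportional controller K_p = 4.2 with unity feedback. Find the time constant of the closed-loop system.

τ = 0.0232 s

Closed loop: T(s) = K_p·G_p/(1+K_p·G_p) = 5.082/(0.141s + 1 + 5.082), with pole at s = −(1 + 5.082)/0.141 = −43.13.
Closed-loop time constant τ = 1/43.13 = 0.0232 s.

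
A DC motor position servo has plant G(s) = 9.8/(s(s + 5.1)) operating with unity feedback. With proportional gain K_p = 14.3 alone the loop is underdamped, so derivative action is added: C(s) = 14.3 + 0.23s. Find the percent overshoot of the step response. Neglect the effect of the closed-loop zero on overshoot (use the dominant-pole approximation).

Forward path: (14.3 + 0.23s)·9.8/(s(s+5.1)). The closed-loop characteristic equation is s² + (5.1 + 9.8·0.23)s + 9.8·14.3 = 0.
That is s² + 7.354s + 140.1 = 0, so ω_n = 11.84 rad/s and ζ = 7.354/(2·11.84) = 0.3106.
%OS = 100·exp(−πζ/√(1−ζ²)) = 35.8%.

35.8%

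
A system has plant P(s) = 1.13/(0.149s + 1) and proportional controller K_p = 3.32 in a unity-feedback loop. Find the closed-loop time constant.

Closed loop: T(s) = K_p·P/(1+K_p·P) = 3.752/(0.149s + 1 + 3.752), with pole at s = −(1 + 3.752)/0.149 = −31.89.
Closed-loop time constant τ = 1/31.89 = 0.0314 s.

τ = 0.0314 s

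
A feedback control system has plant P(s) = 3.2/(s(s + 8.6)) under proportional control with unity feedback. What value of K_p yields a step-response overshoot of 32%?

K_p = 49.7

From %OS = 100·exp(−πζ/√(1−ζ²)) = 32%, ζ = −ln(0.32)/√(π²+ln²(0.32)) = 0.341.
Characteristic equation s² + 8.6s + 3.2K_p = 0 gives ζ = 8.6/(2√(3.2K_p)).
Setting ζ = 0.341: √(3.2K_p) = 8.6/(2·0.341) = 12.61, so K_p = 159/3.2 = 49.7.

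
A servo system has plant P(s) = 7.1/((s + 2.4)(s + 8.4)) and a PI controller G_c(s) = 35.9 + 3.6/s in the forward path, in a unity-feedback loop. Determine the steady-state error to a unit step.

0

The open loop G_c(s)P(s) has a pole at the origin (type 1), so the static position error constant is infinite and e_ss = 1/(1+∞) = 0.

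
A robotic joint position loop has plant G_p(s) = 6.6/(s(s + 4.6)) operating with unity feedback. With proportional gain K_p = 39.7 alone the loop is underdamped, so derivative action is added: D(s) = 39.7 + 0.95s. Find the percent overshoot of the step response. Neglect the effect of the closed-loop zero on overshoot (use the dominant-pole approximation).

32.6%

Forward path: (39.7 + 0.95s)·6.6/(s(s+4.6)). The closed-loop characteristic equation is s² + (4.6 + 6.6·0.95)s + 6.6·39.7 = 0.
That is s² + 10.87s + 262 = 0, so ω_n = 16.19 rad/s and ζ = 10.87/(2·16.19) = 0.3358.
%OS = 100·exp(−πζ/√(1−ζ²)) = 32.6%.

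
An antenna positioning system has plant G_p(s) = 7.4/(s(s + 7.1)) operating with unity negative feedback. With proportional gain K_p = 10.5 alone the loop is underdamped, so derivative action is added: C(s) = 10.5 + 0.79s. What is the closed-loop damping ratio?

Forward path: (10.5 + 0.79s)·7.4/(s(s+7.1)). The closed-loop characteristic equation is s² + (7.1 + 7.4·0.79)s + 7.4·10.5 = 0.
That is s² + 12.95s + 77.7 = 0, so ω_n = 8.815 rad/s and ζ = 12.95/(2·8.815) = 0.7343.

ζ = 0.734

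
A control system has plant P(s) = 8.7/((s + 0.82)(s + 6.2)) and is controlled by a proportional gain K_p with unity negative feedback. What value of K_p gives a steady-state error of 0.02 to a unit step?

For a type-0 loop with proportional control, e_ss = 1/(1 + K_p·P(0)).
P(0) = 1.711. Require 1/(1 + K_p·1.711) = 0.02, so 1 + 1.711·K_p = 50.
K_p = (50 − 1)/1.711 = 28.6.

K_p = 28.6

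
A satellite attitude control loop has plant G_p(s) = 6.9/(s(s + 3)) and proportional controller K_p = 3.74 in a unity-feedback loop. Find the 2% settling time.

T_s ≈ 2.67 s

From 1 + K_pG_p(s) = 0: s² + 3s + 25.81 = 0 ⇒ ω_n = 5.08, ζ = 0.2953.
2% settling time T_s ≈ 4/(ζω_n) = 4/1.5 = 2.67 s.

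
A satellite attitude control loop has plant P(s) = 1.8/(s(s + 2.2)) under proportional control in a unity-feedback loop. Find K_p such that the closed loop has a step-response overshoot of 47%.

K_p = 12.3

From %OS = 100·exp(−πζ/√(1−ζ²)) = 47%, ζ = −ln(0.47)/√(π²+ln²(0.47)) = 0.2337.
Characteristic equation s² + 2.2s + 1.8K_p = 0 gives ζ = 2.2/(2√(1.8K_p)).
Setting ζ = 0.2337: √(1.8K_p) = 2.2/(2·0.2337) = 4.707, so K_p = 22.16/1.8 = 12.3.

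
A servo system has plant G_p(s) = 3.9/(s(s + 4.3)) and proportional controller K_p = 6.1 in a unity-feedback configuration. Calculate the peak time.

T_p = 0.718 s

From 1 + K_pG_p(s) = 0: s² + 4.3s + 23.79 = 0 ⇒ ω_n = 4.877, ζ = 0.4408.
Damped frequency ω_d = ω_n√(1−ζ²) = 4.378 rad/s, so peak time T_p = π/ω_d = 0.718 s.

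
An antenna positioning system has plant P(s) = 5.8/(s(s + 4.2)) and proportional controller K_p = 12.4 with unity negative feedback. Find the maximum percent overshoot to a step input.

From 1 + K_pP(s) = 0: s² + 4.2s + 71.92 = 0 ⇒ ω_n = 8.481, ζ = 0.2476.
%OS = 100·exp(−πζ/√(1−ζ²)) = 100·exp(−π·0.2476/√0.9387) = 44.8%.

44.8%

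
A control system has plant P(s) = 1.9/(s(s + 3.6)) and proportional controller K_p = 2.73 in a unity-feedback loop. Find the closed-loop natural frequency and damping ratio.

ω_n = 2.28 rad/s, ζ = 0.79

1 + K_p·P(s) = 0 gives s² + 3.6s + 5.187 = 0.
So ω_n² = 5.187 ⇒ ω_n = 2.277 rad/s, and ζ = 3.6/(2ω_n) = 0.79.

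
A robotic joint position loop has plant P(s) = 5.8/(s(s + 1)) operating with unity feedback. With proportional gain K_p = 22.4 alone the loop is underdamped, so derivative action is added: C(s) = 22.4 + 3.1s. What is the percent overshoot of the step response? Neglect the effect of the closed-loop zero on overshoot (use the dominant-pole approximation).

Forward path: (22.4 + 3.1s)·5.8/(s(s+1)). The closed-loop characteristic equation is s² + (1 + 5.8·3.1)s + 5.8·22.4 = 0.
That is s² + 18.98s + 129.9 = 0, so ω_n = 11.4 rad/s and ζ = 18.98/(2·11.4) = 0.8326.
%OS = 100·exp(−πζ/√(1−ζ²)) = 0.89%.

0.89%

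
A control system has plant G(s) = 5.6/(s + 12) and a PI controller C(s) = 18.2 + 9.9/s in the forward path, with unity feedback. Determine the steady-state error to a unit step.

The open loop C(s)G(s) has a pole at the origin (type 1), so the static position error constant is infinite and e_ss = 1/(1+∞) = 0.

0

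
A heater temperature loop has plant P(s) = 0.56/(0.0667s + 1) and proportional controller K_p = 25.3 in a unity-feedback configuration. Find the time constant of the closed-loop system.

Closed loop: T(s) = K_p·P/(1+K_p·P) = 14.17/(0.0667s + 1 + 14.17), with pole at s = −(1 + 14.17)/0.0667 = −227.4.
Closed-loop time constant τ = 1/227.4 = 0.0044 s.

τ = 0.0044 s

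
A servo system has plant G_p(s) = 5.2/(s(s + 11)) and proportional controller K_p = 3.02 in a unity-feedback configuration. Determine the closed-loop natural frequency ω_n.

The closed-loop denominator is s(s+11) + 3.02·5.2 = s² + 11s + 15.7.
So ω_n² = 15.7 ⇒ ω_n = 3.963 rad/s, and ζ = 11/(2ω_n) = 1.39.

ω_n = 3.96 rad/s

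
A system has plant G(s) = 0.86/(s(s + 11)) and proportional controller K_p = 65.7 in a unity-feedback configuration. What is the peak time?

T_p = 0.613 s

Closed-loop characteristic equation: s² + 11s + 56.5 = 0, so ω_n = 7.517 rad/s and ζ = 11/(2·7.517) = 0.7317.
Damped frequency ω_d = ω_n√(1−ζ²) = 5.124 rad/s, so peak time T_p = π/ω_d = 0.613 s.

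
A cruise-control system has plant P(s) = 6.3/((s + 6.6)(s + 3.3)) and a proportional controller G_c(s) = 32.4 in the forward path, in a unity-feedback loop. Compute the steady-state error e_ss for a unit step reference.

The loop is type 0. Static position error constant K_pos = G_c(0)·P(0) = 32.4·0.2893 = 9.372.
Steady-state error to a unit step: e_ss = 1/(1+K_pos) = 1/10.37 = 0.0964.

0.0964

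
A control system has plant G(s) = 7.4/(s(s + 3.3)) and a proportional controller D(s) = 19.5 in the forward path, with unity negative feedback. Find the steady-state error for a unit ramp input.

0.0229

The loop has one pole at the origin (type 1). Velocity error constant K_v = lim_{s→0} s·D(s)G(s) = 19.5·7.4/3.3 = 43.73.
Steady-state error to a unit ramp: e_ss = 1/K_v = 0.0229.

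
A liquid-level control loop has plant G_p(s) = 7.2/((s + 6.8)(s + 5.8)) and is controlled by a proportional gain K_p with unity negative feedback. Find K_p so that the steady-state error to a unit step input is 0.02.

The loop is type 0, so e_ss(step) = 1/(1 + K_pos) with K_pos = K_p·G_p(0).
G_p(0) = 0.1826. Require 1/(1 + K_p·0.1826) = 0.02, so 1 + 0.1826·K_p = 50.
K_p = (50 − 1)/0.1826 = 268.

K_p = 268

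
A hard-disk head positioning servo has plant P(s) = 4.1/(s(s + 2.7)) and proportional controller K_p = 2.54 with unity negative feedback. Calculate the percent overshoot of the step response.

23.5%

The closed-loop denominator s² + 2.7s + 10.41 gives ω_n = √10.41 = 3.227 and ζ = 2.7/(2ω_n) = 0.4183.
%OS = 100·exp(−πζ/√(1−ζ²)) = 100·exp(−π·0.4183/√0.825) = 23.5%.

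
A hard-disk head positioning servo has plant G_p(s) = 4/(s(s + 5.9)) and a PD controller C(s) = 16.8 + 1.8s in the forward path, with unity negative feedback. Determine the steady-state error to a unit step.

The open loop C(s)G_p(s) has a pole at the origin (type 1), so the static position error constant is infinite and e_ss = 1/(1+∞) = 0.

0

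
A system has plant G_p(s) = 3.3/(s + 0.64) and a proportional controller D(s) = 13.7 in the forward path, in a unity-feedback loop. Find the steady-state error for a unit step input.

0.014

The loop is type 0. Static position error constant K_pos = D(0)·G_p(0) = 13.7·5.156 = 70.64.
Steady-state error to a unit step: e_ss = 1/(1+K_pos) = 1/71.64 = 0.014.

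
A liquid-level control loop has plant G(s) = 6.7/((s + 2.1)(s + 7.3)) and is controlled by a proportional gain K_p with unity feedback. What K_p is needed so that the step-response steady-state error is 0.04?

K_p = 54.9

Steady-state error for a unit step on this type-0 loop is 1/(1 + K_p·G(0)).
G(0) = 0.4371. Require 1/(1 + K_p·0.4371) = 0.04, so 1 + 0.4371·K_p = 25.
K_p = (25 − 1)/0.4371 = 54.9.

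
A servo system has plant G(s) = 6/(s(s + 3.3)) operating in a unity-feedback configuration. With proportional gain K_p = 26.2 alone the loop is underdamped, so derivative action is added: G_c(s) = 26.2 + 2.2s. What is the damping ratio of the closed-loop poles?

Forward path: (26.2 + 2.2s)·6/(s(s+3.3)). The closed-loop characteristic equation is s² + (3.3 + 6·2.2)s + 6·26.2 = 0.
That is s² + 16.5s + 157.2 = 0, so ω_n = 12.54 rad/s and ζ = 16.5/(2·12.54) = 0.658.

ζ = 0.658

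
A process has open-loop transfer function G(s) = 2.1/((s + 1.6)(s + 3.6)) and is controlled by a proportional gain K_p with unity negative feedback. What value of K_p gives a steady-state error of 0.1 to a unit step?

K_p = 24.7

Steady-state error for a unit step on this type-0 loop is 1/(1 + K_p·G(0)).
G(0) = 0.3646. Require 1/(1 + K_p·0.3646) = 0.1, so 1 + 0.3646·K_p = 10.
K_p = (10 − 1)/0.3646 = 24.7.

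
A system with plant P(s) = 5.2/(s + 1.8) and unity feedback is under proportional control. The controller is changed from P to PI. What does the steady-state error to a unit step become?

Adding integral action puts a pole at s = 0 in the forward path, raising the system type to 1; a type-1 loop has zero steady-state error to a step.

0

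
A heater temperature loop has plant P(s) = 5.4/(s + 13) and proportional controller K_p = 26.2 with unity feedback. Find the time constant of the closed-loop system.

τ = 0.00647 s

Closed-loop transfer function: T(s) = K_p·P(s)/(1 + K_p·P(s)) = 141.5/(s + 13 + 141.5) = 141.5/(s + 154.5).
Time constant τ = 1/154.5 = 0.00647 s.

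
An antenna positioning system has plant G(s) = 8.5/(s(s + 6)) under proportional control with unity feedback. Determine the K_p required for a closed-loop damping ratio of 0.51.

Closed-loop characteristic equation: s² + 6s + K_p·8.5 = 0.
So ω_n = √(8.5K_p) and 2ζω_n = 6, giving ζ = 6/(2√(8.5K_p)).
Setting ζ = 0.51: √(8.5K_p) = 6/(2·0.51) = 5.882, so K_p = 34.6/8.5 = 4.07.

K_p = 4.07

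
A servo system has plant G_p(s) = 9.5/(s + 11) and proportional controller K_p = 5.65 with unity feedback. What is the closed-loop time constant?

τ = 0.0155 s

Closed-loop transfer function: T(s) = K_p·G_p(s)/(1 + K_p·G_p(s)) = 53.68/(s + 11 + 53.68) = 53.68/(s + 64.68).
Time constant τ = 1/64.68 = 0.0155 s.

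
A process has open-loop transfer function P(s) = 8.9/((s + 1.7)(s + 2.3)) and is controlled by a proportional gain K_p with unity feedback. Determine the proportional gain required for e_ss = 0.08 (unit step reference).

K_p = 5.05

For a type-0 loop with proportional control, e_ss = 1/(1 + K_p·P(0)).
P(0) = 2.276. Require 1/(1 + K_p·2.276) = 0.08, so 1 + 2.276·K_p = 12.5.
K_p = (12.5 − 1)/2.276 = 5.05.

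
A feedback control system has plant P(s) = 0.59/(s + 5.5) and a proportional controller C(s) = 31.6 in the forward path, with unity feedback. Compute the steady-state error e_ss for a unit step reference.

The loop is type 0. Static position error constant K_pos = C(0)·P(0) = 31.6·0.1073 = 3.39.
Steady-state error to a unit step: e_ss = 1/(1+K_pos) = 1/4.39 = 0.228.

0.228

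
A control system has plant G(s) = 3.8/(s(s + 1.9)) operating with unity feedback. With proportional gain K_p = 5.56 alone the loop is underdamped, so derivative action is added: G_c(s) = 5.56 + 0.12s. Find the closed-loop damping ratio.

ζ = 0.256

Forward path: (5.56 + 0.12s)·3.8/(s(s+1.9)). The closed-loop characteristic equation is s² + (1.9 + 3.8·0.12)s + 3.8·5.56 = 0.
That is s² + 2.356s + 21.13 = 0, so ω_n = 4.597 rad/s and ζ = 2.356/(2·4.597) = 0.2563.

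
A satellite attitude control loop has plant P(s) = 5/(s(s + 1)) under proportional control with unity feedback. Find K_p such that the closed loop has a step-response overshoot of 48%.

K_p = 0.966

From %OS = 100·exp(−πζ/√(1−ζ²)) = 48%, ζ = −ln(0.48)/√(π²+ln²(0.48)) = 0.2275.
Characteristic equation s² + 1s + 5K_p = 0 gives ζ = 1/(2√(5K_p)).
Setting ζ = 0.2275: √(5K_p) = 1/(2·0.2275) = 2.198, so K_p = 4.83/5 = 0.966.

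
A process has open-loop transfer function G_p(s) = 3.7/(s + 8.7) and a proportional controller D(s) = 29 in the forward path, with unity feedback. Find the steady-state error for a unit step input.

The loop is type 0. Static position error constant K_pos = D(0)·G_p(0) = 29·0.4253 = 12.33.
Steady-state error to a unit step: e_ss = 1/(1+K_pos) = 1/13.33 = 0.075.

0.075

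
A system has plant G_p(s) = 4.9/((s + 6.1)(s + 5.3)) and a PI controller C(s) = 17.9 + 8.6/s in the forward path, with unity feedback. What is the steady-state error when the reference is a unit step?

The open loop C(s)G_p(s) has a pole at the origin (type 1), so the static position error constant is infinite and e_ss = 1/(1+∞) = 0.

0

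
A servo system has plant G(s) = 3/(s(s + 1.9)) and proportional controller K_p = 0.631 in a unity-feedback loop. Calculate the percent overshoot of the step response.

4.98%

The closed-loop denominator s² + 1.9s + 1.893 gives ω_n = √1.893 = 1.376 and ζ = 1.9/(2ω_n) = 0.6905.
%OS = 100·exp(−πζ/√(1−ζ²)) = 100·exp(−π·0.6905/√0.5232) = 4.98%.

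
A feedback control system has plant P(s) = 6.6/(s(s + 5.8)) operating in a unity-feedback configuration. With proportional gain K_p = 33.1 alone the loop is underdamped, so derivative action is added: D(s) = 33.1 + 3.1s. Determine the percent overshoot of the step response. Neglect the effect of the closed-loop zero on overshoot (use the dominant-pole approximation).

Forward path: (33.1 + 3.1s)·6.6/(s(s+5.8)). The closed-loop characteristic equation is s² + (5.8 + 6.6·3.1)s + 6.6·33.1 = 0.
That is s² + 26.26s + 218.5 = 0, so ω_n = 14.78 rad/s and ζ = 26.26/(2·14.78) = 0.8883.
%OS = 100·exp(−πζ/√(1−ζ²)) = 0.229%.

0.229%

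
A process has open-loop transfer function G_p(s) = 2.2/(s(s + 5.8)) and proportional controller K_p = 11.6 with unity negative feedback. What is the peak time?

The closed-loop denominator s² + 5.8s + 25.52 gives ω_n = √25.52 = 5.052 and ζ = 5.8/(2ω_n) = 0.5741.
Damped frequency ω_d = ω_n√(1−ζ²) = 4.136 rad/s, so peak time T_p = π/ω_d = 0.759 s.

T_p = 0.759 s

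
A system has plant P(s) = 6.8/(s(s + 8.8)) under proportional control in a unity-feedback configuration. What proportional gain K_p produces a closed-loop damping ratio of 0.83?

K_p = 4.13

Closed-loop characteristic equation: s² + 8.8s + K_p·6.8 = 0.
So ω_n = √(6.8K_p) and 2ζω_n = 8.8, giving ζ = 8.8/(2√(6.8K_p)).
Setting ζ = 0.83: √(6.8K_p) = 8.8/(2·0.83) = 5.301, so K_p = 28.1/6.8 = 4.13.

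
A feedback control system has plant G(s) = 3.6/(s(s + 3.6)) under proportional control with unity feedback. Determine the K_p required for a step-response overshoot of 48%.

From %OS = 100·exp(−πζ/√(1−ζ²)) = 48%, ζ = −ln(0.48)/√(π²+ln²(0.48)) = 0.2275.
Characteristic equation s² + 3.6s + 3.6K_p = 0 gives ζ = 3.6/(2√(3.6K_p)).
Setting ζ = 0.2275: √(3.6K_p) = 3.6/(2·0.2275) = 7.912, so K_p = 62.6/3.6 = 17.4.

K_p = 17.4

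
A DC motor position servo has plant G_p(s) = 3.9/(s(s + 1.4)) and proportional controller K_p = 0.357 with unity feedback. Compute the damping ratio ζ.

1 + K_p·G_p(s) = 0 gives s² + 1.4s + 1.392 = 0.
Matching s² + 2ζω_n s + ω_n²: ω_n = √1.392 = 1.18 rad/s and 2ζω_n = 1.4, so ζ = 1.4/(2·1.18) = 0.593.

ζ = 0.593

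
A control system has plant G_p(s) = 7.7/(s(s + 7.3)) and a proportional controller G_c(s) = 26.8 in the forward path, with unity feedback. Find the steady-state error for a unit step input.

The open loop G_c(s)G_p(s) has a pole at the origin (type 1), so the static position error constant is infinite and e_ss = 1/(1+∞) = 0.

0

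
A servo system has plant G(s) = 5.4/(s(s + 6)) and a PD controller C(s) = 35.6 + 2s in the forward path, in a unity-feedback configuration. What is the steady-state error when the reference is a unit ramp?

The loop has one pole at the origin (type 1). Velocity error constant K_v = lim_{s→0} s·C(s)G(s) = 35.6·5.4/6 = 32.04.
Steady-state error to a unit ramp: e_ss = 1/K_v = 0.0312.

0.0312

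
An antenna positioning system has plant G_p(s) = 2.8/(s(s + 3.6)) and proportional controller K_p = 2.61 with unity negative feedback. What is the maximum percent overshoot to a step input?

Closed-loop characteristic equation: s² + 3.6s + 7.308 = 0, so ω_n = 2.703 rad/s and ζ = 3.6/(2·2.703) = 0.6658.
%OS = 100·exp(−πζ/√(1−ζ²)) = 100·exp(−π·0.6658/√0.5567) = 6.06%.

6.06%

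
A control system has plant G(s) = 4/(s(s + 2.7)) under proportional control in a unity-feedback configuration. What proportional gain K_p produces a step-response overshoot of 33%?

K_p = 4.11

From %OS = 100·exp(−πζ/√(1−ζ²)) = 33%, ζ = −ln(0.33)/√(π²+ln²(0.33)) = 0.3328.
Characteristic equation s² + 2.7s + 4K_p = 0 gives ζ = 2.7/(2√(4K_p)).
Setting ζ = 0.3328: √(4K_p) = 2.7/(2·0.3328) = 4.057, so K_p = 16.46/4 = 4.11.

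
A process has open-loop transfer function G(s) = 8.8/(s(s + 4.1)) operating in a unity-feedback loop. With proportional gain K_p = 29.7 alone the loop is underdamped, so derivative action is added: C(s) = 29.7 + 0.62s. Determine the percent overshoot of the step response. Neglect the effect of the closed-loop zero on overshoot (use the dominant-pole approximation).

37.8%

Forward path: (29.7 + 0.62s)·8.8/(s(s+4.1)). The closed-loop characteristic equation is s² + (4.1 + 8.8·0.62)s + 8.8·29.7 = 0.
That is s² + 9.556s + 261.4 = 0, so ω_n = 16.17 rad/s and ζ = 9.556/(2·16.17) = 0.2955.
%OS = 100·exp(−πζ/√(1−ζ²)) = 37.8%.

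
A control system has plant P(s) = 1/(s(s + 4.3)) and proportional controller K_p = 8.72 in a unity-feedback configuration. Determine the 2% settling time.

From 1 + K_pP(s) = 0: s² + 4.3s + 8.72 = 0 ⇒ ω_n = 2.953, ζ = 0.7281.
2% settling time T_s ≈ 4/(ζω_n) = 4/2.15 = 1.86 s.

T_s ≈ 1.86 s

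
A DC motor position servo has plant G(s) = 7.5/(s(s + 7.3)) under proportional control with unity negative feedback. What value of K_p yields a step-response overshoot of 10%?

From %OS = 100·exp(−πζ/√(1−ζ²)) = 10%, ζ = −ln(0.1)/√(π²+ln²(0.1)) = 0.5912.
Characteristic equation s² + 7.3s + 7.5K_p = 0 gives ζ = 7.3/(2√(7.5K_p)).
Setting ζ = 0.5912: √(7.5K_p) = 7.3/(2·0.5912) = 6.174, so K_p = 38.12/7.5 = 5.08.

K_p = 5.08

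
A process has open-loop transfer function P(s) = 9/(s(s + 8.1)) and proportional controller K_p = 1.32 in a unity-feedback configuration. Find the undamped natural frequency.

The closed-loop denominator is s(s+8.1) + 1.32·9 = s² + 8.1s + 11.88.
Matching s² + 2ζω_n s + ω_n²: ω_n = √11.88 = 3.447 rad/s and 2ζω_n = 8.1, so ζ = 8.1/(2·3.447) = 1.18.

ω_n = 3.45 rad/s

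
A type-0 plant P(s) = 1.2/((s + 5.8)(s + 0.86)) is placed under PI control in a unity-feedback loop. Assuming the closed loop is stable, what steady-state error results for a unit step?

0

The PI controller's integrator makes the forward path type 1, so e_ss to a step is zero.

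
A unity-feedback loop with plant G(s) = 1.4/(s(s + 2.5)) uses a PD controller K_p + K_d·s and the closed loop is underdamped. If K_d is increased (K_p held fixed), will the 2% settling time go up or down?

Characteristic equation s² + (2.5 + 1.4K_d)s + 1.4K_p = 0: raising K_d increases ζω_n = (2.5+1.4K_d)/2 while the loop stays underdamped, so T_s ≈ 4/(ζω_n) decreases.

decrease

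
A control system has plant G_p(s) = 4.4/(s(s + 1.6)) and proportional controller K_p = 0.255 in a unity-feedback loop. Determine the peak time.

T_p = 4.53 s

The closed-loop denominator s² + 1.6s + 1.122 gives ω_n = √1.122 = 1.059 and ζ = 1.6/(2ω_n) = 0.7553.
Damped frequency ω_d = ω_n√(1−ζ²) = 0.6943 rad/s, so peak time T_p = π/ω_d = 4.53 s.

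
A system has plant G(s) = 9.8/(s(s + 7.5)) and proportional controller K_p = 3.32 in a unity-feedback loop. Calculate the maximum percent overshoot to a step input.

6.45%

The closed-loop denominator s² + 7.5s + 32.54 gives ω_n = √32.54 = 5.704 and ζ = 7.5/(2ω_n) = 0.6574.
%OS = 100·exp(−πζ/√(1−ζ²)) = 100·exp(−π·0.6574/√0.5678) = 6.45%.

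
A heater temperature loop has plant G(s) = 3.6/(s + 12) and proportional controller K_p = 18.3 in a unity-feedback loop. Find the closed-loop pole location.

Closed-loop transfer function: T(s) = K_p·G(s)/(1 + K_p·G(s)) = 65.88/(s + 12 + 65.88) = 65.88/(s + 77.88).
The closed-loop pole is at s = −77.88.

s = -77.88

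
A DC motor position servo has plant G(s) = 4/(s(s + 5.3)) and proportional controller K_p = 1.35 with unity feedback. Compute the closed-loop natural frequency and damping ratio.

ω_n = 2.32 rad/s, ζ = 1.14

1 + K_p·G(s) = 0 gives s² + 5.3s + 5.4 = 0.
Matching s² + 2ζω_n s + ω_n²: ω_n = √5.4 = 2.324 rad/s and 2ζω_n = 5.3, so ζ = 5.3/(2·2.324) = 1.14.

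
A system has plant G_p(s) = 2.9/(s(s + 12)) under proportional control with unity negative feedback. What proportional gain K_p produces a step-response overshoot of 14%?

K_p = 44.1

From %OS = 100·exp(−πζ/√(1−ζ²)) = 14%, ζ = −ln(0.14)/√(π²+ln²(0.14)) = 0.5305.
Characteristic equation s² + 12s + 2.9K_p = 0 gives ζ = 12/(2√(2.9K_p)).
Setting ζ = 0.5305: √(2.9K_p) = 12/(2·0.5305) = 11.31, so K_p = 127.9/2.9 = 44.1.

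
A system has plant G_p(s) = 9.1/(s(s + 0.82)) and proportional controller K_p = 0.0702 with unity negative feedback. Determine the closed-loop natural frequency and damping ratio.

1 + K_p·G_p(s) = 0 gives s² + 0.82s + 0.6388 = 0.
So ω_n² = 0.6388 ⇒ ω_n = 0.7993 rad/s, and ζ = 0.82/(2ω_n) = 0.513.

ω_n = 0.799 rad/s, ζ = 0.513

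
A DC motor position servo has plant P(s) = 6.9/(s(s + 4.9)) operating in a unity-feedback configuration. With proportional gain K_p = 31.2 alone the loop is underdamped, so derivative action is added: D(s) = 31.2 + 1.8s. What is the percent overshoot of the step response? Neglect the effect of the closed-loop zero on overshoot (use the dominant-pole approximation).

10.1%

Forward path: (31.2 + 1.8s)·6.9/(s(s+4.9)). The closed-loop characteristic equation is s² + (4.9 + 6.9·1.8)s + 6.9·31.2 = 0.
That is s² + 17.32s + 215.3 = 0, so ω_n = 14.67 rad/s and ζ = 17.32/(2·14.67) = 0.5902.
%OS = 100·exp(−πζ/√(1−ζ²)) = 10.1%.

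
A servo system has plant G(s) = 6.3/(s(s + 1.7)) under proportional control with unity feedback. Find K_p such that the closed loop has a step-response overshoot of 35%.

From %OS = 100·exp(−πζ/√(1−ζ²)) = 35%, ζ = −ln(0.35)/√(π²+ln²(0.35)) = 0.3169.
Characteristic equation s² + 1.7s + 6.3K_p = 0 gives ζ = 1.7/(2√(6.3K_p)).
Setting ζ = 0.3169: √(6.3K_p) = 1.7/(2·0.3169) = 2.682, so K_p = 7.193/6.3 = 1.14.

K_p = 1.14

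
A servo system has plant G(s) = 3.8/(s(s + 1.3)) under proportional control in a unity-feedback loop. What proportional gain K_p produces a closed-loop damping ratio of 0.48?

K_p = 0.483

Closed-loop characteristic equation: s² + 1.3s + K_p·3.8 = 0.
So ω_n = √(3.8K_p) and 2ζω_n = 1.3, giving ζ = 1.3/(2√(3.8K_p)).
Setting ζ = 0.48: √(3.8K_p) = 1.3/(2·0.48) = 1.354, so K_p = 1.834/3.8 = 0.483.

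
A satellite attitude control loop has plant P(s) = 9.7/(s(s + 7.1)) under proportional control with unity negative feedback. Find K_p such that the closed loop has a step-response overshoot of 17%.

From %OS = 100·exp(−πζ/√(1−ζ²)) = 17%, ζ = −ln(0.17)/√(π²+ln²(0.17)) = 0.4913.
Characteristic equation s² + 7.1s + 9.7K_p = 0 gives ζ = 7.1/(2√(9.7K_p)).
Setting ζ = 0.4913: √(9.7K_p) = 7.1/(2·0.4913) = 7.226, so K_p = 52.22/9.7 = 5.38.

K_p = 5.38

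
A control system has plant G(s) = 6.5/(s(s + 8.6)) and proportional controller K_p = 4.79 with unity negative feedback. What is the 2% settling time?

Closed-loop characteristic equation: s² + 8.6s + 31.14 = 0, so ω_n = 5.58 rad/s and ζ = 8.6/(2·5.58) = 0.7706.
2% settling time T_s ≈ 4/(ζω_n) = 4/4.3 = 0.93 s.

T_s ≈ 0.93 s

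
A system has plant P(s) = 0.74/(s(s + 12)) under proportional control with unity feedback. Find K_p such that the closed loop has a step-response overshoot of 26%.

K_p = 313

From %OS = 100·exp(−πζ/√(1−ζ²)) = 26%, ζ = −ln(0.26)/√(π²+ln²(0.26)) = 0.3941.
Characteristic equation s² + 12s + 0.74K_p = 0 gives ζ = 12/(2√(0.74K_p)).
Setting ζ = 0.3941: √(0.74K_p) = 12/(2·0.3941) = 15.23, so K_p = 231.8/0.74 = 313.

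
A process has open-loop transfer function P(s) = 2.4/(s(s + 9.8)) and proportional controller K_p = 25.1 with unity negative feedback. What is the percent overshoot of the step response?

From 1 + K_pP(s) = 0: s² + 9.8s + 60.24 = 0 ⇒ ω_n = 7.761, ζ = 0.6313.
%OS = 100·exp(−πζ/√(1−ζ²)) = 100·exp(−π·0.6313/√0.6014) = 7.75%.

7.75%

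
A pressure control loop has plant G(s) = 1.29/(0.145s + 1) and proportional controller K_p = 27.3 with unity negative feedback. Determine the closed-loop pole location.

s = -249.8

Closed loop: T(s) = K_p·G/(1+K_p·G) = 35.22/(0.145s + 1 + 35.22), with pole at s = −(1 + 35.22)/0.145 = −249.8.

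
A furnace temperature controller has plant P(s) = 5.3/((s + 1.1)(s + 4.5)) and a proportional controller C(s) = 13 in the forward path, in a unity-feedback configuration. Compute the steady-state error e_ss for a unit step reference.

0.067

The loop is type 0. Static position error constant K_pos = C(0)·P(0) = 13·1.071 = 13.92.
Steady-state error to a unit step: e_ss = 1/(1+K_pos) = 1/14.92 = 0.067.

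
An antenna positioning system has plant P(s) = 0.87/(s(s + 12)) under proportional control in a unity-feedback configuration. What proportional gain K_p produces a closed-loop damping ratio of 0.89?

K_p = 52.2

Closed-loop characteristic equation: s² + 12s + K_p·0.87 = 0.
So ω_n = √(0.87K_p) and 2ζω_n = 12, giving ζ = 12/(2√(0.87K_p)).
Setting ζ = 0.89: √(0.87K_p) = 12/(2·0.89) = 6.742, so K_p = 45.45/0.87 = 52.2.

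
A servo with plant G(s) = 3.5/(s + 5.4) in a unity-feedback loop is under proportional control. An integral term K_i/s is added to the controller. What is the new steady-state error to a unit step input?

The integrator makes K_pos = lim_{s→0} C(s)G(s) infinite, so e_ss = 1/(1+K_pos) = 0.

0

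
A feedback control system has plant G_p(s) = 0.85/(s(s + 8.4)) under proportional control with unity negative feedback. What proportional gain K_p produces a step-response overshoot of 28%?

From %OS = 100·exp(−πζ/√(1−ζ²)) = 28%, ζ = −ln(0.28)/√(π²+ln²(0.28)) = 0.3755.
Characteristic equation s² + 8.4s + 0.85K_p = 0 gives ζ = 8.4/(2√(0.85K_p)).
Setting ζ = 0.3755: √(0.85K_p) = 8.4/(2·0.3755) = 11.18, so K_p = 125.1/0.85 = 147.

K_p = 147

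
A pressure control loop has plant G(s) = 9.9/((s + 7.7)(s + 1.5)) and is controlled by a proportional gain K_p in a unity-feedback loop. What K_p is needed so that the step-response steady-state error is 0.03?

Steady-state error for a unit step on this type-0 loop is 1/(1 + K_p·G(0)).
G(0) = 0.8571. Require 1/(1 + K_p·0.8571) = 0.03, so 1 + 0.8571·K_p = 33.33.
K_p = (33.33 − 1)/0.8571 = 37.7.

K_p = 37.7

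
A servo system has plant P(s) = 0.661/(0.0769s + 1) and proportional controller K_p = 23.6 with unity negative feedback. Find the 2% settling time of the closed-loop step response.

T_s ≈ 0.0185 s

Closed loop: T(s) = K_p·P/(1+K_p·P) = 15.6/(0.0769s + 1 + 15.6), with pole at s = −(1 + 15.6)/0.0769 = −215.9.
τ = 1/215.9 = 0.004633 s, so 2% settling time ≈ 4τ = 0.0185 s.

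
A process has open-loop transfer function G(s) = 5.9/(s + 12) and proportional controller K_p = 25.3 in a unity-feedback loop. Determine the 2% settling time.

Closed-loop transfer function: T(s) = K_p·G(s)/(1 + K_p·G(s)) = 149.3/(s + 12 + 149.3) = 149.3/(s + 161.3).
Time constant τ = 1/161.3 = 0.006201 s, so the 2% settling time is about 4τ = 0.0248 s.

T_s ≈ 0.0248 s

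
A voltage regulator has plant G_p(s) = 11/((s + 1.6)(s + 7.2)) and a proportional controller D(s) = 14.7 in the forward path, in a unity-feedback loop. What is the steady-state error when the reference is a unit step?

0.0665

The loop is type 0. Static position error constant K_pos = D(0)·G_p(0) = 14.7·0.9549 = 14.04.
Steady-state error to a unit step: e_ss = 1/(1+K_pos) = 1/15.04 = 0.0665.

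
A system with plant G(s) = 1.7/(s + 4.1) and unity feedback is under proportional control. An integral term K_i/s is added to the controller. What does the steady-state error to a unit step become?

0

The integrator makes K_pos = lim_{s→0} C(s)G(s) infinite, so e_ss = 1/(1+K_pos) = 0.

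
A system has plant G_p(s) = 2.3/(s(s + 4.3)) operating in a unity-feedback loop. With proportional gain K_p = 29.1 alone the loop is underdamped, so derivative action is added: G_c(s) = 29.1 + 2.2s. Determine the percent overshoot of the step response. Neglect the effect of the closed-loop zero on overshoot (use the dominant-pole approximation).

Forward path: (29.1 + 2.2s)·2.3/(s(s+4.3)). The closed-loop characteristic equation is s² + (4.3 + 2.3·2.2)s + 2.3·29.1 = 0.
That is s² + 9.36s + 66.93 = 0, so ω_n = 8.181 rad/s and ζ = 9.36/(2·8.181) = 0.5721.
%OS = 100·exp(−πζ/√(1−ζ²)) = 11.2%.

11.2%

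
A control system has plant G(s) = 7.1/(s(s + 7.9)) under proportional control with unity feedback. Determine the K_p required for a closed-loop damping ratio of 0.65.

Closed-loop characteristic equation: s² + 7.9s + K_p·7.1 = 0.
So ω_n = √(7.1K_p) and 2ζω_n = 7.9, giving ζ = 7.9/(2√(7.1K_p)).
Setting ζ = 0.65: √(7.1K_p) = 7.9/(2·0.65) = 6.077, so K_p = 36.93/7.1 = 5.2.

K_p = 5.2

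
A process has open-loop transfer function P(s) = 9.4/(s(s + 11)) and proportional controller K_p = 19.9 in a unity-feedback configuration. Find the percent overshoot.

The closed-loop denominator s² + 11s + 187.1 gives ω_n = √187.1 = 13.68 and ζ = 11/(2ω_n) = 0.4021.
%OS = 100·exp(−πζ/√(1−ζ²)) = 100·exp(−π·0.4021/√0.8383) = 25.2%.

25.2%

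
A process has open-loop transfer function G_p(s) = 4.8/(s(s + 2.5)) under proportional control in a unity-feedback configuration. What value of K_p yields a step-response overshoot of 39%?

K_p = 3.95

From %OS = 100·exp(−πζ/√(1−ζ²)) = 39%, ζ = −ln(0.39)/√(π²+ln²(0.39)) = 0.2871.
Characteristic equation s² + 2.5s + 4.8K_p = 0 gives ζ = 2.5/(2√(4.8K_p)).
Setting ζ = 0.2871: √(4.8K_p) = 2.5/(2·0.2871) = 4.354, so K_p = 18.96/4.8 = 3.95.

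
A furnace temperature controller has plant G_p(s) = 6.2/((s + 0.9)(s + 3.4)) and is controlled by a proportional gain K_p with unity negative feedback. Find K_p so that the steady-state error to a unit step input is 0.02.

K_p = 24.2

For a type-0 loop with proportional control, e_ss = 1/(1 + K_p·G_p(0)).
G_p(0) = 2.026. Require 1/(1 + K_p·2.026) = 0.02, so 1 + 2.026·K_p = 50.
K_p = (50 − 1)/2.026 = 24.2.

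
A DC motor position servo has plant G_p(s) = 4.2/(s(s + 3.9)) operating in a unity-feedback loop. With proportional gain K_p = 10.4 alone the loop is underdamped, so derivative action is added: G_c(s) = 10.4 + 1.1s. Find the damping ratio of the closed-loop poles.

ζ = 0.645

Forward path: (10.4 + 1.1s)·4.2/(s(s+3.9)). The closed-loop characteristic equation is s² + (3.9 + 4.2·1.1)s + 4.2·10.4 = 0.
That is s² + 8.52s + 43.68 = 0, so ω_n = 6.609 rad/s and ζ = 8.52/(2·6.609) = 0.6446.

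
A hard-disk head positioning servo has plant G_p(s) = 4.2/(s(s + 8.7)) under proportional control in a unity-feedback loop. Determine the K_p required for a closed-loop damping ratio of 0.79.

K_p = 7.22

Closed-loop characteristic equation: s² + 8.7s + K_p·4.2 = 0.
So ω_n = √(4.2K_p) and 2ζω_n = 8.7, giving ζ = 8.7/(2√(4.2K_p)).
Setting ζ = 0.79: √(4.2K_p) = 8.7/(2·0.79) = 5.506, so K_p = 30.32/4.2 = 7.22.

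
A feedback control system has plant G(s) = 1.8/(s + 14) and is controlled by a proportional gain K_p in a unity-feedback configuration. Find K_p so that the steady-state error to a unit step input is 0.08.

The loop is type 0, so e_ss(step) = 1/(1 + K_pos) with K_pos = K_p·G(0).
G(0) = 0.1286. Require 1/(1 + K_p·0.1286) = 0.08, so 1 + 0.1286·K_p = 12.5.
K_p = (12.5 − 1)/0.1286 = 89.4.

K_p = 89.4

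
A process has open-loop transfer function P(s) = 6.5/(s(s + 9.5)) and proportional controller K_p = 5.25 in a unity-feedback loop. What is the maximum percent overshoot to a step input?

1.24%

From 1 + K_pP(s) = 0: s² + 9.5s + 34.12 = 0 ⇒ ω_n = 5.842, ζ = 0.8131.
%OS = 100·exp(−πζ/√(1−ζ²)) = 100·exp(−π·0.8131/√0.3388) = 1.24%.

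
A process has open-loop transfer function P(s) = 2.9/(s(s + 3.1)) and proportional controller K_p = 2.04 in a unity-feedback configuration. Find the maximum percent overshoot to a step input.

7.44%

From 1 + K_pP(s) = 0: s² + 3.1s + 5.916 = 0 ⇒ ω_n = 2.432, ζ = 0.6373.
%OS = 100·exp(−πζ/√(1−ζ²)) = 100·exp(−π·0.6373/√0.5939) = 7.44%.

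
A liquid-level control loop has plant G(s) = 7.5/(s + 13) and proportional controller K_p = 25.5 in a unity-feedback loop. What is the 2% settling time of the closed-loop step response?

T_s ≈ 0.0196 s

Closed-loop transfer function: T(s) = K_p·G(s)/(1 + K_p·G(s)) = 191.2/(s + 13 + 191.2) = 191.2/(s + 204.2).
Time constant τ = 1/204.2 = 0.004896 s, so the 2% settling time is about 4τ = 0.0196 s.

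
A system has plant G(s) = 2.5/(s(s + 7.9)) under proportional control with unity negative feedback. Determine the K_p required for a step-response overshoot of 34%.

K_p = 59.2

From %OS = 100·exp(−πζ/√(1−ζ²)) = 34%, ζ = −ln(0.34)/√(π²+ln²(0.34)) = 0.3248.
Characteristic equation s² + 7.9s + 2.5K_p = 0 gives ζ = 7.9/(2√(2.5K_p)).
Setting ζ = 0.3248: √(2.5K_p) = 7.9/(2·0.3248) = 12.16, so K_p = 147.9/2.5 = 59.2.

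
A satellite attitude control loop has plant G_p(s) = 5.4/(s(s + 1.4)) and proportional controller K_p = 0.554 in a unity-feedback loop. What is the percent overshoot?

Closed-loop characteristic equation: s² + 1.4s + 2.992 = 0, so ω_n = 1.73 rad/s and ζ = 1.4/(2·1.73) = 0.4047.
%OS = 100·exp(−πζ/√(1−ζ²)) = 100·exp(−π·0.4047/√0.8362) = 24.9%.

24.9%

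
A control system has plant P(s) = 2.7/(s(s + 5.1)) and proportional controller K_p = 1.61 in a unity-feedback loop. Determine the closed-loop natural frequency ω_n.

1 + K_p·P(s) = 0 gives s² + 5.1s + 4.347 = 0.
Matching s² + 2ζω_n s + ω_n²: ω_n = √4.347 = 2.085 rad/s and 2ζω_n = 5.1, so ζ = 5.1/(2·2.085) = 1.22.

ω_n = 2.08 rad/s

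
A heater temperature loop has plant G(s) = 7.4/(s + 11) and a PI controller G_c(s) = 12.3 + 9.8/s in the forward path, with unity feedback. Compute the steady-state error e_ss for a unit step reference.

0

The open loop G_c(s)G(s) has a pole at the origin (type 1), so the static position error constant is infinite and e_ss = 1/(1+∞) = 0.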